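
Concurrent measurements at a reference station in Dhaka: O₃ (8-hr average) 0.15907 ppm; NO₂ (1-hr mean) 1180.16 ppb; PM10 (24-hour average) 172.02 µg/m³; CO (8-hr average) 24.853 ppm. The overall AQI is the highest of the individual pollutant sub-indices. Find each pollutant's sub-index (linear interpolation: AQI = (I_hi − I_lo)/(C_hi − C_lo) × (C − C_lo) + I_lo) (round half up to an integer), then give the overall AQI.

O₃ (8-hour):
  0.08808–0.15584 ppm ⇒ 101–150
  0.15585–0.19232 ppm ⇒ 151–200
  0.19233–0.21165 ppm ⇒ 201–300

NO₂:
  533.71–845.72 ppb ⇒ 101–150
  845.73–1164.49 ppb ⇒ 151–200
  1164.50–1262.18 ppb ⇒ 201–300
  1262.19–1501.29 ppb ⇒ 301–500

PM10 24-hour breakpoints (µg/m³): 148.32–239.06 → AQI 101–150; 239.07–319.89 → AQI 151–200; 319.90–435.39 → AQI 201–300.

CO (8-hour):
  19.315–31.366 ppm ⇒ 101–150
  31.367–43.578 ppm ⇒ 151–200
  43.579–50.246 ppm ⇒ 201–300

O₃: 0.15907 lies in 0.15585–0.19232, so I_lo=151, I_hi=200, C_lo=0.15585, C_hi=0.19232.
(200−151)/(0.19232−0.15585) × (0.15907−0.15585) + 151 = 49/0.03647 × 0.00322 + 151 ≈ 155.33 → 155.
NO₂ 1180.16: bracket 1164.50–1262.18 → index 201–300; slope 99/97.68, offset 15.66.
AQI = 201 + 99/97.68·15.66 ≈ 216.87 ⇒ 217.
PM10: row 148.32–239.06 (AQI 101–150). (150−101)·(172.02−148.32)/(239.06−148.32) + 101 = 49·23.70/90.74 + 101 ≈ 113.80 → 114.
CO: 24.853 ∈ [19.315, 31.366] ↔ index [101, 150].
101 + (24.853−19.315)·(150−101)/(31.366−19.315) = 101 + 5.538·49/12.051 ≈ 123.52, so AQI = 124.
Sub-indices: O₃→155, NO₂→217, PM10→114, CO→124. Overall AQI = max = 217; dominant pollutant is NO₂.

217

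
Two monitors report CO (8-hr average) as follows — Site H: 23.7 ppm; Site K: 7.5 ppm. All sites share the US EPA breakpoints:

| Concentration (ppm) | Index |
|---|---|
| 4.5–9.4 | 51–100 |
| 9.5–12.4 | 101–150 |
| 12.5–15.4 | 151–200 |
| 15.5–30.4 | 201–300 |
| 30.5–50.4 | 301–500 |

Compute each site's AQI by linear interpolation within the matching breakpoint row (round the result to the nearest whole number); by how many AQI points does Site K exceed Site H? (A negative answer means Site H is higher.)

-174

Site H: row 15.5–30.4 (AQI 201–300). (300−201)·(23.7−15.5)/(30.4−15.5) + 201 = 99·8.2/14.9 + 201 ≈ 255.48 → 255.
Site K: 7.5 ∈ [4.5, 9.4] ↔ index [51, 100].
51 + (7.5−4.5)·(100−51)/(9.4−4.5) = 51 + 3.0·49/4.9 ≈ 81.00, so AQI = 81.
AQIs: Site H=255, Site K=81. Site K (81) − Site H (255) = -174.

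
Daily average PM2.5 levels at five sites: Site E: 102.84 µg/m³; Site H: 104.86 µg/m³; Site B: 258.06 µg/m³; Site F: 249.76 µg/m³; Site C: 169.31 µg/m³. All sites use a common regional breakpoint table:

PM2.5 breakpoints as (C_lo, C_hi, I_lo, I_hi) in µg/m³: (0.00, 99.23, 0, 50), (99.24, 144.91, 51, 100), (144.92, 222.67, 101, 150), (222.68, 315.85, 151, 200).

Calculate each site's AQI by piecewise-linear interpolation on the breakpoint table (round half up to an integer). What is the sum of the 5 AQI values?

Site E: row 99.24–144.91 (AQI 51–100). (100−51)·(102.84−99.24)/(144.91−99.24) + 51 = 49·3.60/45.67 + 51 ≈ 54.86 → 55.
Site H: 104.86 lies in 99.24–144.91, so I_lo=51, I_hi=100, C_lo=99.24, C_hi=144.91.
(100−51)/(144.91−99.24) × (104.86−99.24) + 51 = 49/45.67 × 5.62 + 51 ≈ 57.03 → 57.
Site B: 258.06 lies in 222.68–315.85, so I_lo=151, I_hi=200, C_lo=222.68, C_hi=315.85.
(200−151)/(315.85−222.68) × (258.06−222.68) + 151 = 49/93.17 × 35.38 + 151 ≈ 169.61 → 170.
Site F 249.76: bracket 222.68–315.85 → index 151–200; slope 49/93.17, offset 27.08.
AQI = 151 + 49/93.17·27.08 ≈ 165.24 ⇒ 165.
Site C: row 144.92–222.67 (AQI 101–150). (150−101)·(169.31−144.92)/(222.67−144.92) + 101 = 49·24.39/77.75 + 101 ≈ 116.37 → 116.
AQIs: Site E=55, Site H=57, Site B=170, Site F=165, Site C=116. Sum = 55 + 57 + 170 + 165 + 116 = 563.

563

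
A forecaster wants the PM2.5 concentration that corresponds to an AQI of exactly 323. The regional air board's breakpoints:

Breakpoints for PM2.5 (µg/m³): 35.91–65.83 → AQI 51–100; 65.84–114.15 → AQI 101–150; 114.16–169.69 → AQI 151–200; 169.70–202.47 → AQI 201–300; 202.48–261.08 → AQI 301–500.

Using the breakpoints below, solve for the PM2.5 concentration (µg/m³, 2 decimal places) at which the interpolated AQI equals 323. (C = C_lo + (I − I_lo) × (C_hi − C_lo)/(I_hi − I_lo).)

208.96

AQI 323 lies in the 301–500 band, which corresponds to 202.48–261.08 µg/m³.
C = 202.48 + (323−301)×(261.08−202.48)/(500−301) = 202.48 + 22×58.60/199 ≈ 208.9584 µg/m³ → 208.96 µg/m³ to 2 dp.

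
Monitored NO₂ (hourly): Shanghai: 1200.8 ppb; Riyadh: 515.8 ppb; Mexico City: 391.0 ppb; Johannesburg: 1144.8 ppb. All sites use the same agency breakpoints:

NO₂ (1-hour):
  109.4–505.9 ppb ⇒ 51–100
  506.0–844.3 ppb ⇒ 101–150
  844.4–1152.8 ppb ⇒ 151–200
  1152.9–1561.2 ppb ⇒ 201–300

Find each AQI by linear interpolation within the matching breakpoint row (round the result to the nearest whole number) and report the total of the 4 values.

Shanghai: 1200.8 lies in 1152.9–1561.2, so I_lo=201, I_hi=300, C_lo=1152.9, C_hi=1561.2.
(300−201)/(1561.2−1152.9) × (1200.8−1152.9) + 201 = 99/408.3 × 47.9 + 201 ≈ 212.61 → 213.
Riyadh 515.8: bracket 506.0–844.3 → index 101–150; slope 49/338.3, offset 9.8.
AQI = 101 + 49/338.3·9.8 ≈ 102.42 ⇒ 102.
Mexico City: 391.0 lies in 109.4–505.9, so I_lo=51, I_hi=100, C_lo=109.4, C_hi=505.9.
(100−51)/(505.9−109.4) × (391.0−109.4) + 51 = 49/396.5 × 281.6 + 51 ≈ 85.80 → 86.
Johannesburg: 1144.8 lies in 844.4–1152.8, so I_lo=151, I_hi=200, C_lo=844.4, C_hi=1152.8.
(200−151)/(1152.8−844.4) × (1144.8−844.4) + 151 = 49/308.4 × 300.4 + 151 ≈ 198.73 → 199.
AQIs: Shanghai=213, Riyadh=102, Mexico City=86, Johannesburg=199. Sum = 213 + 102 + 86 + 199 = 600.

600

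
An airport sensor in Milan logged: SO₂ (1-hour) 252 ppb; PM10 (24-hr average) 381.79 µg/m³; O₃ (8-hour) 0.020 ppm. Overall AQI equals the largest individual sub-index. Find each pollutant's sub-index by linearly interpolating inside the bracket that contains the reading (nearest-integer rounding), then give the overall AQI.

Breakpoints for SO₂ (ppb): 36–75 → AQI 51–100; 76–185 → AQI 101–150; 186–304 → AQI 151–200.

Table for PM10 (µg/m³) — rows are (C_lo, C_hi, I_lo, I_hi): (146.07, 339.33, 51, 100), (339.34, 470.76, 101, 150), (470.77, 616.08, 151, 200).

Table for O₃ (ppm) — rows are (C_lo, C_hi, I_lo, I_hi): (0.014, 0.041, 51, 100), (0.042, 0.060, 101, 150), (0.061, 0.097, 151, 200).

178

SO₂: 252 lies in 186–304, so I_lo=151, I_hi=200, C_lo=186, C_hi=304.
(200−151)/(304−186) × (252−186) + 151 = 49/118 × 66 + 151 ≈ 178.41 → 178.
PM10: 381.79 lies in 339.34–470.76, so I_lo=101, I_hi=150, C_lo=339.34, C_hi=470.76.
(150−101)/(470.76−339.34) × (381.79−339.34) + 101 = 49/131.42 × 42.45 + 101 ≈ 116.83 → 117.
O₃: 0.020 lies in 0.014–0.041, so I_lo=51, I_hi=100, C_lo=0.014, C_hi=0.041.
(100−51)/(0.041−0.014) × (0.020−0.014) + 51 = 49/0.027 × 0.006 + 51 ≈ 61.89 → 62.
Sub-indices: SO₂→178, PM10→117, O₃→62. Overall AQI = max = 178; dominant pollutant is SO₂.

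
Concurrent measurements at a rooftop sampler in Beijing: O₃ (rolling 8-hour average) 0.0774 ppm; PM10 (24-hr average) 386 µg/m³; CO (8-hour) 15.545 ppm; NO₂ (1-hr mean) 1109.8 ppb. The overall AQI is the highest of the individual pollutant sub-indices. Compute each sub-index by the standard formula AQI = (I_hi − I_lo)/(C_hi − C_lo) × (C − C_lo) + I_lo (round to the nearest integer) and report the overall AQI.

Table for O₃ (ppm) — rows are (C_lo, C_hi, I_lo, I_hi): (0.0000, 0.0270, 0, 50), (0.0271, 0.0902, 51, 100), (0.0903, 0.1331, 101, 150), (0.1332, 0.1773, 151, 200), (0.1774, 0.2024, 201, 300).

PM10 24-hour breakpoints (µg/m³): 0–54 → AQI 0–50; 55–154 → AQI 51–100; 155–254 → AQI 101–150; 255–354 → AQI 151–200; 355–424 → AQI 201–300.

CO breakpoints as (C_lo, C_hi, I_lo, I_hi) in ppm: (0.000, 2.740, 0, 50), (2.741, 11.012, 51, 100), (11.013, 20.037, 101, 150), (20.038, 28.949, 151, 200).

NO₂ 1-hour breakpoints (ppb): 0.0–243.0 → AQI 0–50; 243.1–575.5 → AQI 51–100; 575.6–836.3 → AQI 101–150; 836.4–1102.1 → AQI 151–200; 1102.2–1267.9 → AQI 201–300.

O₃: 0.0774 ∈ [0.0271, 0.0902] ↔ index [51, 100].
51 + (0.0774−0.0271)·(100−51)/(0.0902−0.0271) = 51 + 0.0503·49/0.0631 ≈ 90.06, so AQI = 90.
PM10 386: bracket 355–424 → index 201–300; slope 99/69, offset 31.
AQI = 201 + 99/69·31 ≈ 245.48 ⇒ 245.
CO: 15.545 lies in 11.013–20.037, so I_lo=101, I_hi=150, C_lo=11.013, C_hi=20.037.
(150−101)/(20.037−11.013) × (15.545−11.013) + 101 = 49/9.024 × 4.532 + 101 ≈ 125.61 → 126.
NO₂: 1109.8 lies in 1102.2–1267.9, so I_lo=201, I_hi=300, C_lo=1102.2, C_hi=1267.9.
(300−201)/(1267.9−1102.2) × (1109.8−1102.2) + 201 = 99/165.7 × 7.6 + 201 ≈ 205.54 → 206.
Sub-indices: O₃→90, PM10→245, CO→126, NO₂→206. Overall AQI = max = 245; dominant pollutant is PM10.

245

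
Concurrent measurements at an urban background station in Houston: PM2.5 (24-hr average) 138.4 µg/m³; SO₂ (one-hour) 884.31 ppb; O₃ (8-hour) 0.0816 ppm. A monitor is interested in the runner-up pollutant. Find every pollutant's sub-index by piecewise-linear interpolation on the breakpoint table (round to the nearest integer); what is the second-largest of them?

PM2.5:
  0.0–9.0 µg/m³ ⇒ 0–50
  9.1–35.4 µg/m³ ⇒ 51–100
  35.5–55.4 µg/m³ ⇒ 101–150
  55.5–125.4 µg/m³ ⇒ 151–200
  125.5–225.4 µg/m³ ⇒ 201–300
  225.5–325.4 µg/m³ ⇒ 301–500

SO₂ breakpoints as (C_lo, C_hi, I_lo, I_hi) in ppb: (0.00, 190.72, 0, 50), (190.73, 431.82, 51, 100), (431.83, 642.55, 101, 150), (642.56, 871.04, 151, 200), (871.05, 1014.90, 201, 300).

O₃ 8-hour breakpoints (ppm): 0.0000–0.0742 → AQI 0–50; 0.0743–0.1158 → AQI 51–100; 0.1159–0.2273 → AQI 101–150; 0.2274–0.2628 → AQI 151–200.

210

PM2.5: 138.4 lies in 125.5–225.4, so I_lo=201, I_hi=300, C_lo=125.5, C_hi=225.4.
(300−201)/(225.4−125.5) × (138.4−125.5) + 201 = 99/99.9 × 12.9 + 201 ≈ 213.78 → 214.
SO₂: 884.31 ∈ [871.05, 1014.90] ↔ index [201, 300].
201 + (884.31−871.05)·(300−201)/(1014.90−871.05) = 201 + 13.26·99/143.85 ≈ 210.13, so AQI = 210.
O₃ 0.0816: bracket 0.0743–0.1158 → index 51–100; slope 49/0.0415, offset 0.0073.
AQI = 51 + 49/0.0415·0.0073 ≈ 59.62 ⇒ 60.
Sub-indices: PM2.5→214, SO₂→210, O₃→60. Ranked high→low: 214, 210, 60. Second-highest sub-index = 210.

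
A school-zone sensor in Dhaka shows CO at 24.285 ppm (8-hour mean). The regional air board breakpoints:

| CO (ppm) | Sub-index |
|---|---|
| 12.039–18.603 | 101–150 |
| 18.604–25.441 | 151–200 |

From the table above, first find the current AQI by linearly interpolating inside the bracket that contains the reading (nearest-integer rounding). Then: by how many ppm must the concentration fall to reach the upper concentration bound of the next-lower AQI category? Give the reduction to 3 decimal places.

5.682

CO 24.285: bracket 18.604–25.441 → index 151–200; slope 49/6.837, offset 5.681.
AQI = 151 + 49/6.837·5.681 ≈ 191.72 ⇒ 192.
Current AQI 192 is in the Unhealthy range (151–200). The next-lower category tops out at AQI 150, whose upper concentration bound is 18.603 ppm.
Reduction needed = 24.285 − 18.603 = 5.682 ppm.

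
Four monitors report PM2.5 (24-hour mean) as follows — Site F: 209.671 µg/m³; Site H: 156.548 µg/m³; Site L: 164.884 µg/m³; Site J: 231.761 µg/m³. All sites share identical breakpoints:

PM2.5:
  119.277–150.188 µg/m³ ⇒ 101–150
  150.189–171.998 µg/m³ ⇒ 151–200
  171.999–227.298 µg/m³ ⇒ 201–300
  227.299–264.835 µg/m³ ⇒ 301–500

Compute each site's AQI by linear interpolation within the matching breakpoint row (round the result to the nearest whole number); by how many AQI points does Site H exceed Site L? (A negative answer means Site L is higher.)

-19

Site F: 209.671 ∈ [171.999, 227.298] ↔ index [201, 300].
201 + (209.671−171.999)·(300−201)/(227.298−171.999) = 201 + 37.672·99/55.299 ≈ 268.44, so AQI = 268.
Site H: row 150.189–171.998 (AQI 151–200). (200−151)·(156.548−150.189)/(171.998−150.189) + 151 = 49·6.359/21.809 + 151 ≈ 165.29 → 165.
Site L: 164.884 ∈ [150.189, 171.998] ↔ index [151, 200].
151 + (164.884−150.189)·(200−151)/(171.998−150.189) = 151 + 14.695·49/21.809 ≈ 184.02, so AQI = 184.
Site J: 231.761 lies in 227.299–264.835, so I_lo=301, I_hi=500, C_lo=227.299, C_hi=264.835.
(500−301)/(264.835−227.299) × (231.761−227.299) + 301 = 199/37.536 × 4.462 + 301 ≈ 324.66 → 325.
AQIs: Site F=268, Site H=165, Site L=184, Site J=325. Site H (165) − Site L (184) = -19.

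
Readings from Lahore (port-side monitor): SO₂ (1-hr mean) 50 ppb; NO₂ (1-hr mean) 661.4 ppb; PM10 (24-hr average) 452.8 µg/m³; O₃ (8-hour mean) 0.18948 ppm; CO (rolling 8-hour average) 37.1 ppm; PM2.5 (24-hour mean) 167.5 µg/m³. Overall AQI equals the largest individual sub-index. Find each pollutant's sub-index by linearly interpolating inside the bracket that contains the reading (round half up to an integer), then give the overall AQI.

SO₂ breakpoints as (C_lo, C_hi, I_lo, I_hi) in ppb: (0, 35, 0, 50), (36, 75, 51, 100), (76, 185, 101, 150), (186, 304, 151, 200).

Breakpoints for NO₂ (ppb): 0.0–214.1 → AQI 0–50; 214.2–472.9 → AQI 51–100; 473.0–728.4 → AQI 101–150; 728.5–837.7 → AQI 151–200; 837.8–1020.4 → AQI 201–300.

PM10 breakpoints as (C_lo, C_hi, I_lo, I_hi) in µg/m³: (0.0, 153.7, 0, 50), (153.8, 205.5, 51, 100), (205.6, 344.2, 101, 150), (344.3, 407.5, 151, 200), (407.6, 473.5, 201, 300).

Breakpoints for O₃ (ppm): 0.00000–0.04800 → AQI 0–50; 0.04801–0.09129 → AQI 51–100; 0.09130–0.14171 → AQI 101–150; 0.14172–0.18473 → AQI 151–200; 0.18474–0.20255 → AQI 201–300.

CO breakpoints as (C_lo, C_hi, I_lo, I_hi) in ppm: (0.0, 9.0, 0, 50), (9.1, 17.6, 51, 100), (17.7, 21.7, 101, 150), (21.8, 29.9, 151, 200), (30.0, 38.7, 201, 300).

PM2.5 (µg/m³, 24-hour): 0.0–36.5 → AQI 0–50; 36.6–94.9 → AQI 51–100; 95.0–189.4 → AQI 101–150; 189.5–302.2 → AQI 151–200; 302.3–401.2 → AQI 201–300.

282

SO₂: 50 lies in 36–75, so I_lo=51, I_hi=100, C_lo=36, C_hi=75.
(100−51)/(75−36) × (50−36) + 51 = 49/39 × 14 + 51 ≈ 68.59 → 69.
NO₂: row 473.0–728.4 (AQI 101–150). (150−101)·(661.4−473.0)/(728.4−473.0) + 101 = 49·188.4/255.4 + 101 ≈ 137.15 → 137.
PM10: 452.8 lies in 407.6–473.5, so I_lo=201, I_hi=300, C_lo=407.6, C_hi=473.5.
(300−201)/(473.5−407.6) × (452.8−407.6) + 201 = 99/65.9 × 45.2 + 201 ≈ 268.90 → 269.
O₃: 0.18948 ∈ [0.18474, 0.20255] ↔ index [201, 300].
201 + (0.18948−0.18474)·(300−201)/(0.20255−0.18474) = 201 + 0.00474·99/0.01781 ≈ 227.35, so AQI = 227.
CO 37.1: bracket 30.0–38.7 → index 201–300; slope 99/8.7, offset 7.1.
AQI = 201 + 99/8.7·7.1 ≈ 281.79 ⇒ 282.
PM2.5: 167.5 ∈ [95.0, 189.4] ↔ index [101, 150].
101 + (167.5−95.0)·(150−101)/(189.4−95.0) = 101 + 72.5·49/94.4 ≈ 138.63, so AQI = 139.
Sub-indices: SO₂→69, NO₂→137, PM10→269, O₃→227, CO→282, PM2.5→139. Overall AQI = max = 282; dominant pollutant is CO.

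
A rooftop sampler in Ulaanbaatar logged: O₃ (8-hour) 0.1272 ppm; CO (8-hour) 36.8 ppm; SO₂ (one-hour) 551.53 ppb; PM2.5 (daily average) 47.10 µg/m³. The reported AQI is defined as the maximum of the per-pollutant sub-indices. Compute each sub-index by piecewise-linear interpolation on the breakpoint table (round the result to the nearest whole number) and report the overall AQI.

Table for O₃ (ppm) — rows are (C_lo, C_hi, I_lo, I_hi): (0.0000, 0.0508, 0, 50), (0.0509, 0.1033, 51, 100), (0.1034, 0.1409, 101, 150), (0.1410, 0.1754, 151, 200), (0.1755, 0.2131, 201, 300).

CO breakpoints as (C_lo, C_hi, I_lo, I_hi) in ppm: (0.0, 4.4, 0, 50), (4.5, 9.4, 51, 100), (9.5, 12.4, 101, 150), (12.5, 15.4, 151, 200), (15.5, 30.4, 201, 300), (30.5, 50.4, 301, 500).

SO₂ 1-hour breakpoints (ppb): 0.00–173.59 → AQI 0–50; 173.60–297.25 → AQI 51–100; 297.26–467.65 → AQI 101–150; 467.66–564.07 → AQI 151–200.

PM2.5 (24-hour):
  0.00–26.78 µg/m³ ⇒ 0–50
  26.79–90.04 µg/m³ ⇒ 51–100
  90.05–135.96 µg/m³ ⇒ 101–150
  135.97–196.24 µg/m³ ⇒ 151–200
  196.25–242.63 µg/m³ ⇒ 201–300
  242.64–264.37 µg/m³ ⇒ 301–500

364

O₃: 0.1272 lies in 0.1034–0.1409, so I_lo=101, I_hi=150, C_lo=0.1034, C_hi=0.1409.
(150−101)/(0.1409−0.1034) × (0.1272−0.1034) + 101 = 49/0.0375 × 0.0238 + 101 ≈ 132.10 → 132.
CO: row 30.5–50.4 (AQI 301–500). (500−301)·(36.8−30.5)/(50.4−30.5) + 301 = 199·6.3/19.9 + 301 ≈ 364.00 → 364.
SO₂: row 467.66–564.07 (AQI 151–200). (200−151)·(551.53−467.66)/(564.07−467.66) + 151 = 49·83.87/96.41 + 151 ≈ 193.63 → 194.
PM2.5 47.10: bracket 26.79–90.04 → index 51–100; slope 49/63.25, offset 20.31.
AQI = 51 + 49/63.25·20.31 ≈ 66.73 ⇒ 67.
Sub-indices: O₃→132, CO→364, SO₂→194, PM2.5→67. Overall AQI = max = 364; dominant pollutant is CO.
AQI 364: Hazardous.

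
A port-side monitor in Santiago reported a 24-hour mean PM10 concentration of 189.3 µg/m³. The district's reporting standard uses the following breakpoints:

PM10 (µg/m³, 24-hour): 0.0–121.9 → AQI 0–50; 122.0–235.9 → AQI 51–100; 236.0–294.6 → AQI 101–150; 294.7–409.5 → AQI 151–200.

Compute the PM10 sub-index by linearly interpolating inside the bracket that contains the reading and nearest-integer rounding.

PM10 189.3: bracket 122.0–235.9 → index 51–100; slope 49/113.9, offset 67.3.
AQI = 51 + 49/113.9·67.3 ≈ 79.95 ⇒ 80.

80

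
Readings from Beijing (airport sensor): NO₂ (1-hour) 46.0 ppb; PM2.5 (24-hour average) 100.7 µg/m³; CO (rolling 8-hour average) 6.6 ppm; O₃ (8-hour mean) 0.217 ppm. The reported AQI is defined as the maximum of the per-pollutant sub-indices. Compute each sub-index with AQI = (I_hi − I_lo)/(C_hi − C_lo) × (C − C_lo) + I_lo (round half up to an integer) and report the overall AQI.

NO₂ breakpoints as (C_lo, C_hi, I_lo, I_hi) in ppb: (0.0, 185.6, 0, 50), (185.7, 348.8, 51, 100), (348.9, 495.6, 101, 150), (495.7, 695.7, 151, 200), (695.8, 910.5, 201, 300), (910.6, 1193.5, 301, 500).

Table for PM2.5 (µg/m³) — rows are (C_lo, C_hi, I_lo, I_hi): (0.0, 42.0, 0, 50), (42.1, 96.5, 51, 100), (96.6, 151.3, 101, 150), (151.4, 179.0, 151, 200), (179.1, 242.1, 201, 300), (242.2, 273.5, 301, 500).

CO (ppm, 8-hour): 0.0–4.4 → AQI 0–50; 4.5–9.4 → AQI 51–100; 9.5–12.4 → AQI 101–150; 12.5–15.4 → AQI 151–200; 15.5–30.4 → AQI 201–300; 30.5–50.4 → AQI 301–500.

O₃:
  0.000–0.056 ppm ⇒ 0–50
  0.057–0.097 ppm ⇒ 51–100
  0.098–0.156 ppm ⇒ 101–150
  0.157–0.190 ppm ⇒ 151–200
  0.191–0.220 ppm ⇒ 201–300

NO₂: 46.0 lies in 0.0–185.6, so I_lo=0, I_hi=50, C_lo=0.0, C_hi=185.6.
(50−0)/(185.6−0.0) × (46.0−0.0) + 0 = 50/185.6 × 46.0 + 0 ≈ 12.39 → 12.
PM2.5: 100.7 lies in 96.6–151.3, so I_lo=101, I_hi=150, C_lo=96.6, C_hi=151.3.
(150−101)/(151.3−96.6) × (100.7−96.6) + 101 = 49/54.7 × 4.1 + 101 ≈ 104.67 → 105.
CO: 6.6 lies in 4.5–9.4, so I_lo=51, I_hi=100, C_lo=4.5, C_hi=9.4.
(100−51)/(9.4−4.5) × (6.6−4.5) + 51 = 49/4.9 × 2.1 + 51 ≈ 72.00 → 72.
O₃: row 0.191–0.220 (AQI 201–300). (300−201)·(0.217−0.191)/(0.220−0.191) + 201 = 99·0.026/0.029 + 201 ≈ 289.76 → 290.
Sub-indices: NO₂→12, PM2.5→105, CO→72, O₃→290. Overall AQI = max = 290; dominant pollutant is O₃.

290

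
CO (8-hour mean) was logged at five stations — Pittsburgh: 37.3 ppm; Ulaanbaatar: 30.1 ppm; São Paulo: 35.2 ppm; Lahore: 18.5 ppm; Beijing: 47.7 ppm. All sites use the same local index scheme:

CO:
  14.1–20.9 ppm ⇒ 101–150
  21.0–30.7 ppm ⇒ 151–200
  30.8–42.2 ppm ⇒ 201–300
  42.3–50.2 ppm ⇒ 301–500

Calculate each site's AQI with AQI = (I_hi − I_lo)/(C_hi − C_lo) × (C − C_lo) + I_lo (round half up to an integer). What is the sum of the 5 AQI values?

Pittsburgh: 37.3 lies in 30.8–42.2, so I_lo=201, I_hi=300, C_lo=30.8, C_hi=42.2.
(300−201)/(42.2−30.8) × (37.3−30.8) + 201 = 99/11.4 × 6.5 + 201 ≈ 257.45 → 257.
Ulaanbaatar: row 21.0–30.7 (AQI 151–200). (200−151)·(30.1−21.0)/(30.7−21.0) + 151 = 49·9.1/9.7 + 151 ≈ 196.97 → 197.
São Paulo: 35.2 lies in 30.8–42.2, so I_lo=201, I_hi=300, C_lo=30.8, C_hi=42.2.
(300−201)/(42.2−30.8) × (35.2−30.8) + 201 = 99/11.4 × 4.4 + 201 ≈ 239.21 → 239.
Lahore 18.5: bracket 14.1–20.9 → index 101–150; slope 49/6.8, offset 4.4.
AQI = 101 + 49/6.8·4.4 ≈ 132.71 ⇒ 133.
Beijing: row 42.3–50.2 (AQI 301–500). (500−301)·(47.7−42.3)/(50.2−42.3) + 301 = 199·5.4/7.9 + 301 ≈ 437.03 → 437.
AQIs: Pittsburgh=257, Ulaanbaatar=197, São Paulo=239, Lahore=133, Beijing=437. Sum = 257 + 197 + 239 + 133 + 437 = 1263.

1263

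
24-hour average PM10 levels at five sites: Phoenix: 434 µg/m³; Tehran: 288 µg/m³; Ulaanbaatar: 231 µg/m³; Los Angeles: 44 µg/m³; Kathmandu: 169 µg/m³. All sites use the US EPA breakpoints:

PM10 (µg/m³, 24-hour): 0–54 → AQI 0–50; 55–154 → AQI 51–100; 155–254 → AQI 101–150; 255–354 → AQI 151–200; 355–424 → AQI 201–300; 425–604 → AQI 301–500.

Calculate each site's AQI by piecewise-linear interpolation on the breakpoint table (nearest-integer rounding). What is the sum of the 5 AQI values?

Phoenix: 434 ∈ [425, 604] ↔ index [301, 500].
301 + (434−425)·(500−301)/(604−425) = 301 + 9·199/179 ≈ 311.01, so AQI = 311.
Tehran: row 255–354 (AQI 151–200). (200−151)·(288−255)/(354−255) + 151 = 49·33/99 + 151 ≈ 167.33 → 167.
Ulaanbaatar: 231 lies in 155–254, so I_lo=101, I_hi=150, C_lo=155, C_hi=254.
(150−101)/(254−155) × (231−155) + 101 = 49/99 × 76 + 101 ≈ 138.62 → 139.
Los Angeles: 44 lies in 0–54, so I_lo=0, I_hi=50, C_lo=0, C_hi=54.
(50−0)/(54−0) × (44−0) + 0 = 50/54 × 44 + 0 ≈ 40.74 → 41.
Kathmandu: row 155–254 (AQI 101–150). (150−101)·(169−155)/(254−155) + 101 = 49·14/99 + 101 ≈ 107.93 → 108.
AQIs: Phoenix=311, Tehran=167, Ulaanbaatar=139, Los Angeles=41, Kathmandu=108. Sum = 311 + 167 + 139 + 41 + 108 = 766.

766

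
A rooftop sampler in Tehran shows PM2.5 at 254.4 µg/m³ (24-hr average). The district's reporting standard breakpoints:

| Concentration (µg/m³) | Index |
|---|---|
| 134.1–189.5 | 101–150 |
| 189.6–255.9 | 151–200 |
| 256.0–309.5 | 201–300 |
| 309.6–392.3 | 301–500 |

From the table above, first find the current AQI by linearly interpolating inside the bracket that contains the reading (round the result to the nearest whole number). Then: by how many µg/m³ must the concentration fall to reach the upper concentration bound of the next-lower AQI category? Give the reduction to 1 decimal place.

64.9

PM2.5: 254.4 ∈ [189.6, 255.9] ↔ index [151, 200].
151 + (254.4−189.6)·(200−151)/(255.9−189.6) = 151 + 64.8·49/66.3 ≈ 198.89, so AQI = 199.
Current AQI 199 is in the Unhealthy range (151–200). The next-lower category tops out at AQI 150, whose upper concentration bound is 189.5 µg/m³.
Reduction needed = 254.4 − 189.5 = 64.9 µg/m³.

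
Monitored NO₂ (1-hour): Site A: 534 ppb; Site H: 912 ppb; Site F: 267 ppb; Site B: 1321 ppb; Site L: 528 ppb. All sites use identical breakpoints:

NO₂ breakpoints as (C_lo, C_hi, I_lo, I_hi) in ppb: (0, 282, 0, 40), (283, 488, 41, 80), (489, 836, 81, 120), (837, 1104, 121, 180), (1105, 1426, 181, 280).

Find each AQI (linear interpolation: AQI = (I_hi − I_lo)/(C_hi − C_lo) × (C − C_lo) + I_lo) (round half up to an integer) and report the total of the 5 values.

595

Site A 534: bracket 489–836 → index 81–120; slope 39/347, offset 45.
AQI = 81 + 39/347·45 ≈ 86.06 ⇒ 86.
Site H: 912 ∈ [837, 1104] ↔ index [121, 180].
121 + (912−837)·(180−121)/(1104−837) = 121 + 75·59/267 ≈ 137.57, so AQI = 138.
Site F: row 0–282 (AQI 0–40). (40−0)·(267−0)/(282−0) + 0 = 40·267/282 + 0 ≈ 37.87 → 38.
Site B 1321: bracket 1105–1426 → index 181–280; slope 99/321, offset 216.
AQI = 181 + 99/321·216 ≈ 247.62 ⇒ 248.
Site L 528: bracket 489–836 → index 81–120; slope 39/347, offset 39.
AQI = 81 + 39/347·39 ≈ 85.38 ⇒ 85.
AQIs: Site A=86, Site H=138, Site F=38, Site B=248, Site L=85. Sum = 86 + 138 + 38 + 248 + 85 = 595.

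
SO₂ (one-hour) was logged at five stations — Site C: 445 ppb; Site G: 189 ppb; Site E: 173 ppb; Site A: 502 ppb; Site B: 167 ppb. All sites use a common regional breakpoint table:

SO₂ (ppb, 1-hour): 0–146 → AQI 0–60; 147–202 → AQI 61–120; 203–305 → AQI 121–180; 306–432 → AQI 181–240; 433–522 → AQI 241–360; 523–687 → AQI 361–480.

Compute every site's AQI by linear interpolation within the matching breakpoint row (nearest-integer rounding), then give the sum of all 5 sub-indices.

Site C: 445 ∈ [433, 522] ↔ index [241, 360].
241 + (445−433)·(360−241)/(522−433) = 241 + 12·119/89 ≈ 257.04, so AQI = 257.
Site G: row 147–202 (AQI 61–120). (120−61)·(189−147)/(202−147) + 61 = 59·42/55 + 61 ≈ 106.05 → 106.
Site E 173: bracket 147–202 → index 61–120; slope 59/55, offset 26.
AQI = 61 + 59/55·26 ≈ 88.89 ⇒ 89.
Site A: row 433–522 (AQI 241–360). (360−241)·(502−433)/(522−433) + 241 = 119·69/89 + 241 ≈ 333.26 → 333.
Site B: 167 lies in 147–202, so I_lo=61, I_hi=120, C_lo=147, C_hi=202.
(120−61)/(202−147) × (167−147) + 61 = 59/55 × 20 + 61 ≈ 82.45 → 82.
AQIs: Site C=257, Site G=106, Site E=89, Site A=333, Site B=82. Sum = 257 + 106 + 89 + 333 + 82 = 867.

867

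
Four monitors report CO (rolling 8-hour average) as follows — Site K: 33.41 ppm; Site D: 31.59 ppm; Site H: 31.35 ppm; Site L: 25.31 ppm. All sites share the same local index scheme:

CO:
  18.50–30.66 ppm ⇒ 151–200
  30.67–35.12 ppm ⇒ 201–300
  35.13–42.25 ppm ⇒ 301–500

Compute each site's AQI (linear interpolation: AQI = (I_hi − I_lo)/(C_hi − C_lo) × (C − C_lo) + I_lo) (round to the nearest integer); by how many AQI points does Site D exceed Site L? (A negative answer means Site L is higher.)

43

Site K: row 30.67–35.12 (AQI 201–300). (300−201)·(33.41−30.67)/(35.12−30.67) + 201 = 99·2.74/4.45 + 201 ≈ 261.96 → 262.
Site D: 31.59 ∈ [30.67, 35.12] ↔ index [201, 300].
201 + (31.59−30.67)·(300−201)/(35.12−30.67) = 201 + 0.92·99/4.45 ≈ 221.47, so AQI = 221.
Site H 31.35: bracket 30.67–35.12 → index 201–300; slope 99/4.45, offset 0.68.
AQI = 201 + 99/4.45·0.68 ≈ 216.13 ⇒ 216.
Site L: row 18.50–30.66 (AQI 151–200). (200−151)·(25.31−18.50)/(30.66−18.50) + 151 = 49·6.81/12.16 + 151 ≈ 178.44 → 178.
AQIs: Site K=262, Site D=221, Site H=216, Site L=178. Site D (221) − Site L (178) = 43.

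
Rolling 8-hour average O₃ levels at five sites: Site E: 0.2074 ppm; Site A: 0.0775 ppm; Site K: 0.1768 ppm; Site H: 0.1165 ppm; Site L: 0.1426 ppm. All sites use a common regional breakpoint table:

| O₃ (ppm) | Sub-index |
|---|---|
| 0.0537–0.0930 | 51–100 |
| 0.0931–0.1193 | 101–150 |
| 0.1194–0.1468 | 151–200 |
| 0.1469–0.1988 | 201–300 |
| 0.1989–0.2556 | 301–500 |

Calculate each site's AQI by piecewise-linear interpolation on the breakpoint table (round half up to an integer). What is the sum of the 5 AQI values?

Site E 0.2074: bracket 0.1989–0.2556 → index 301–500; slope 199/0.0567, offset 0.0085.
AQI = 301 + 199/0.0567·0.0085 ≈ 330.83 ⇒ 331.
Site A 0.0775: bracket 0.0537–0.0930 → index 51–100; slope 49/0.0393, offset 0.0238.
AQI = 51 + 49/0.0393·0.0238 ≈ 80.67 ⇒ 81.
Site K: 0.1768 ∈ [0.1469, 0.1988] ↔ index [201, 300].
201 + (0.1768−0.1469)·(300−201)/(0.1988−0.1469) = 201 + 0.0299·99/0.0519 ≈ 258.03, so AQI = 258.
Site H: row 0.0931–0.1193 (AQI 101–150). (150−101)·(0.1165−0.0931)/(0.1193−0.0931) + 101 = 49·0.0234/0.0262 + 101 ≈ 144.76 → 145.
Site L: 0.1426 ∈ [0.1194, 0.1468] ↔ index [151, 200].
151 + (0.1426−0.1194)·(200−151)/(0.1468−0.1194) = 151 + 0.0232·49/0.0274 ≈ 192.49, so AQI = 192.
AQIs: Site E=331, Site A=81, Site K=258, Site H=145, Site L=192. Sum = 331 + 81 + 258 + 145 + 192 = 1007.

1007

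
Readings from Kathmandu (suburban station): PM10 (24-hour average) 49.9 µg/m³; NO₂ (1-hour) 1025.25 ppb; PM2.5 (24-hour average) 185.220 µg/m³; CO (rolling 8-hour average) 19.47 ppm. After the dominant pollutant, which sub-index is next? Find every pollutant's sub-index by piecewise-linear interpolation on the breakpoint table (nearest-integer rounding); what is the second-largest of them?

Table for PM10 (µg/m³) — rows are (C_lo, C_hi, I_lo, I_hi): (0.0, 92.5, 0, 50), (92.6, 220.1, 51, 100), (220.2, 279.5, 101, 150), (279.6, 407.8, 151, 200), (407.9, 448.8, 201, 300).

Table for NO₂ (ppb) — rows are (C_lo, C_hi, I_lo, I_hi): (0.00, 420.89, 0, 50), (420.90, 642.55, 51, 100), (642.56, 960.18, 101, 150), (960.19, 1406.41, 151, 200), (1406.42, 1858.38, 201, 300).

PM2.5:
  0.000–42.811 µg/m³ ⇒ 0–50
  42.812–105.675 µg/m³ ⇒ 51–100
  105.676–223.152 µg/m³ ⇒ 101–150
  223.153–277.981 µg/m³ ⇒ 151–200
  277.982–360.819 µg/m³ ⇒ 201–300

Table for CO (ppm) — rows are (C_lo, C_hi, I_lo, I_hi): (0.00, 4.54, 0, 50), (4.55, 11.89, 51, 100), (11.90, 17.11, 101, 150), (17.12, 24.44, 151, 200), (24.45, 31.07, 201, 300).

158

PM10: row 0.0–92.5 (AQI 0–50). (50−0)·(49.9−0.0)/(92.5−0.0) + 0 = 50·49.9/92.5 + 0 ≈ 26.97 → 27.
NO₂: 1025.25 ∈ [960.19, 1406.41] ↔ index [151, 200].
151 + (1025.25−960.19)·(200−151)/(1406.41−960.19) = 151 + 65.06·49/446.22 ≈ 158.14, so AQI = 158.
PM2.5: 185.220 lies in 105.676–223.152, so I_lo=101, I_hi=150, C_lo=105.676, C_hi=223.152.
(150−101)/(223.152−105.676) × (185.220−105.676) + 101 = 49/117.476 × 79.544 + 101 ≈ 134.18 → 134.
CO: 19.47 lies in 17.12–24.44, so I_lo=151, I_hi=200, C_lo=17.12, C_hi=24.44.
(200−151)/(24.44−17.12) × (19.47−17.12) + 151 = 49/7.32 × 2.35 + 151 ≈ 166.73 → 167.
Sub-indices: PM10→27, NO₂→158, PM2.5→134, CO→167. Ranked high→low: 167, 158, 134, 27. Second-highest sub-index = 158.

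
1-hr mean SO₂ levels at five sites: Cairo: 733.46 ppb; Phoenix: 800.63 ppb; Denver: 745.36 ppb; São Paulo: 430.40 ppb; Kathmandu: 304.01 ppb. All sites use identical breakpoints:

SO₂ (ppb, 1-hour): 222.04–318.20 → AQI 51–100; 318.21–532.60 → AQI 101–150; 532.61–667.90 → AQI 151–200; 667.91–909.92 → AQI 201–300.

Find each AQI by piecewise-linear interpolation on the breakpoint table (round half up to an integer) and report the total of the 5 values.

936

Cairo: 733.46 lies in 667.91–909.92, so I_lo=201, I_hi=300, C_lo=667.91, C_hi=909.92.
(300−201)/(909.92−667.91) × (733.46−667.91) + 201 = 99/242.01 × 65.55 + 201 ≈ 227.81 → 228.
Phoenix: 800.63 lies in 667.91–909.92, so I_lo=201, I_hi=300, C_lo=667.91, C_hi=909.92.
(300−201)/(909.92−667.91) × (800.63−667.91) + 201 = 99/242.01 × 132.72 + 201 ≈ 255.29 → 255.
Denver: 745.36 ∈ [667.91, 909.92] ↔ index [201, 300].
201 + (745.36−667.91)·(300−201)/(909.92−667.91) = 201 + 77.45·99/242.01 ≈ 232.68, so AQI = 233.
São Paulo: 430.40 lies in 318.21–532.60, so I_lo=101, I_hi=150, C_lo=318.21, C_hi=532.60.
(150−101)/(532.60−318.21) × (430.40−318.21) + 101 = 49/214.39 × 112.19 + 101 ≈ 126.64 → 127.
Kathmandu: row 222.04–318.20 (AQI 51–100). (100−51)·(304.01−222.04)/(318.20−222.04) + 51 = 49·81.97/96.16 + 51 ≈ 92.77 → 93.
AQIs: Cairo=228, Phoenix=255, Denver=233, São Paulo=127, Kathmandu=93. Sum = 228 + 255 + 233 + 127 + 93 = 936.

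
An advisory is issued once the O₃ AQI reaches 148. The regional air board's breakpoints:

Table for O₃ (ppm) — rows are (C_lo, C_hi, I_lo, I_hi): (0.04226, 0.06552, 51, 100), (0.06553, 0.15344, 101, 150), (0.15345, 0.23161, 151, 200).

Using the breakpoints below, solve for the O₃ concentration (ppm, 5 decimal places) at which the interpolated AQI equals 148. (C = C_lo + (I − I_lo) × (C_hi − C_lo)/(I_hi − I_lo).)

0.14985

AQI 148 lies in the 101–150 band, which corresponds to 0.06553–0.15344 ppm.
C = 0.06553 + (148−101)×(0.15344−0.06553)/(150−101) = 0.06553 + 47×0.08791/49 ≈ 0.1498518 ppm → 0.14985 ppm to 5 dp.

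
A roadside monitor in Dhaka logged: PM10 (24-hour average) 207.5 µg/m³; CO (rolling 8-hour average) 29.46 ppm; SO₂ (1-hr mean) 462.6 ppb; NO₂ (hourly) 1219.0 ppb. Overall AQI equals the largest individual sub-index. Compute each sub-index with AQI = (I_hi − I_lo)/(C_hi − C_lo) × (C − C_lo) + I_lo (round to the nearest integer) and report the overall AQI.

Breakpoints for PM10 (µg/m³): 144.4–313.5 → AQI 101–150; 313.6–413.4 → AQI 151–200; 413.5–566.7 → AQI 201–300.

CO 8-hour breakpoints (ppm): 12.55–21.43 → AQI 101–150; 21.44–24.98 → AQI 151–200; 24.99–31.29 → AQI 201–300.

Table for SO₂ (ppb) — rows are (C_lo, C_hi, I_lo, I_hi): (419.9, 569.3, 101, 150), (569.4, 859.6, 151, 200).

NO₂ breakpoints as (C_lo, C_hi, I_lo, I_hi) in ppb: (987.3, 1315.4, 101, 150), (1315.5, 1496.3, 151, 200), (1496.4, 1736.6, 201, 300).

PM10: 207.5 ∈ [144.4, 313.5] ↔ index [101, 150].
101 + (207.5−144.4)·(150−101)/(313.5−144.4) = 101 + 63.1·49/169.1 ≈ 119.28, so AQI = 119.
CO: row 24.99–31.29 (AQI 201–300). (300−201)·(29.46−24.99)/(31.29−24.99) + 201 = 99·4.47/6.30 + 201 ≈ 271.24 → 271.
SO₂: 462.6 ∈ [419.9, 569.3] ↔ index [101, 150].
101 + (462.6−419.9)·(150−101)/(569.3−419.9) = 101 + 42.7·49/149.4 ≈ 115.00, so AQI = 115.
NO₂: 1219.0 ∈ [987.3, 1315.4] ↔ index [101, 150].
101 + (1219.0−987.3)·(150−101)/(1315.4−987.3) = 101 + 231.7·49/328.1 ≈ 135.60, so AQI = 136.
Sub-indices: PM10→119, CO→271, SO₂→115, NO₂→136. Overall AQI = max = 271; dominant pollutant is CO.

271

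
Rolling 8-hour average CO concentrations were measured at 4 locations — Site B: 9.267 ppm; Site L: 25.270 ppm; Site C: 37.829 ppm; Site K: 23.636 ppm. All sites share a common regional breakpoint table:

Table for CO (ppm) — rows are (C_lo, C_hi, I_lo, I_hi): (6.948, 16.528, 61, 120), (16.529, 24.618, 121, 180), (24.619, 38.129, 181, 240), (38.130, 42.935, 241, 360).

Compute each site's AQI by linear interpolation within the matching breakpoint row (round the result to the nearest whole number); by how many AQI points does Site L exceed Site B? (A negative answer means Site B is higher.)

109

Site B: row 6.948–16.528 (AQI 61–120). (120−61)·(9.267−6.948)/(16.528−6.948) + 61 = 59·2.319/9.580 + 61 ≈ 75.28 → 75.
Site L: row 24.619–38.129 (AQI 181–240). (240−181)·(25.270−24.619)/(38.129−24.619) + 181 = 59·0.651/13.510 + 181 ≈ 183.84 → 184.
Site C: row 24.619–38.129 (AQI 181–240). (240−181)·(37.829−24.619)/(38.129−24.619) + 181 = 59·13.210/13.510 + 181 ≈ 238.69 → 239.
Site K 23.636: bracket 16.529–24.618 → index 121–180; slope 59/8.089, offset 7.107.
AQI = 121 + 59/8.089·7.107 ≈ 172.84 ⇒ 173.
AQIs: Site B=75, Site L=184, Site C=239, Site K=173. Site L (184) − Site B (75) = 109.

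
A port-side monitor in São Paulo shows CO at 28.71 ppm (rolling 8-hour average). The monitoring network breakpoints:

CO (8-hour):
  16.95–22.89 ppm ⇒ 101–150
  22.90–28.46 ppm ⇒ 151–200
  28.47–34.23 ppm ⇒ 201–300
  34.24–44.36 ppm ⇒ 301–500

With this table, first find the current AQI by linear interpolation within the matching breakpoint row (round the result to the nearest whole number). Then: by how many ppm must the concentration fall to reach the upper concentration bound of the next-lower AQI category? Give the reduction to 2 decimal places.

CO: 28.71 lies in 28.47–34.23, so I_lo=201, I_hi=300, C_lo=28.47, C_hi=34.23.
(300−201)/(34.23−28.47) × (28.71−28.47) + 201 = 99/5.76 × 0.24 + 201 ≈ 205.13 → 205.
Current AQI 205 is in the Very Unhealthy range (201–300). The next-lower category tops out at AQI 200, whose upper concentration bound is 28.46 ppm.
Reduction needed = 28.71 − 28.46 = 0.25 ppm.

0.25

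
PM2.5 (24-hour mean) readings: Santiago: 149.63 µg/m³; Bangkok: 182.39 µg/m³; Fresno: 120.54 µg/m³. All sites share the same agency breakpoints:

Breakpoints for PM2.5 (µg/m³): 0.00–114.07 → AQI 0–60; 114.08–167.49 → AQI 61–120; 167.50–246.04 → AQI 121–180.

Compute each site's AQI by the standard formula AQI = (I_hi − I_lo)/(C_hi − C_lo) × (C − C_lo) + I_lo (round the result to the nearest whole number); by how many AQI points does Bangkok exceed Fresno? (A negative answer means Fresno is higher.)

Santiago: row 114.08–167.49 (AQI 61–120). (120−61)·(149.63−114.08)/(167.49−114.08) + 61 = 59·35.55/53.41 + 61 ≈ 100.27 → 100.
Bangkok: 182.39 ∈ [167.50, 246.04] ↔ index [121, 180].
121 + (182.39−167.50)·(180−121)/(246.04−167.50) = 121 + 14.89·59/78.54 ≈ 132.19, so AQI = 132.
Fresno 120.54: bracket 114.08–167.49 → index 61–120; slope 59/53.41, offset 6.46.
AQI = 61 + 59/53.41·6.46 ≈ 68.14 ⇒ 68.
AQIs: Santiago=100, Bangkok=132, Fresno=68. Bangkok (132) − Fresno (68) = 64.

64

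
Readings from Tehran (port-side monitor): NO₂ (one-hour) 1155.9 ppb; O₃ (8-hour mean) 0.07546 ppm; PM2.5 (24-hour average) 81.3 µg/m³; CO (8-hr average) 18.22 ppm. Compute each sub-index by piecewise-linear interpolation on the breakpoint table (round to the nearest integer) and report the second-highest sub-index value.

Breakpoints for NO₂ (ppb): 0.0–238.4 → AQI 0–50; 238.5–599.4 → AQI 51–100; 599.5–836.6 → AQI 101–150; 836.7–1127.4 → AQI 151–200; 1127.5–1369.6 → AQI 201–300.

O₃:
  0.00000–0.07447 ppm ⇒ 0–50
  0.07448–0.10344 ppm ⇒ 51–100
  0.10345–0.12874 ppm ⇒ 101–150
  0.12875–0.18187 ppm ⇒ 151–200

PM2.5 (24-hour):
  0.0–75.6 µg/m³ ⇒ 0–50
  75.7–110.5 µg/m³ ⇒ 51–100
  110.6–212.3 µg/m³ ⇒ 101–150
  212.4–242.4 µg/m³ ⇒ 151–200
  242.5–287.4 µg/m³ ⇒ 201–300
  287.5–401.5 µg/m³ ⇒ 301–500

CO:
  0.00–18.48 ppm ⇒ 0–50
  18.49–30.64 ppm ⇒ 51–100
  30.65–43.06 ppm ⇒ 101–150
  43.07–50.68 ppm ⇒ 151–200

59

NO₂: 1155.9 lies in 1127.5–1369.6, so I_lo=201, I_hi=300, C_lo=1127.5, C_hi=1369.6.
(300−201)/(1369.6−1127.5) × (1155.9−1127.5) + 201 = 99/242.1 × 28.4 + 201 ≈ 212.61 → 213.
O₃: 0.07546 lies in 0.07448–0.10344, so I_lo=51, I_hi=100, C_lo=0.07448, C_hi=0.10344.
(100−51)/(0.10344−0.07448) × (0.07546−0.07448) + 51 = 49/0.02896 × 0.00098 + 51 ≈ 52.66 → 53.
PM2.5: 81.3 lies in 75.7–110.5, so I_lo=51, I_hi=100, C_lo=75.7, C_hi=110.5.
(100−51)/(110.5−75.7) × (81.3−75.7) + 51 = 49/34.8 × 5.6 + 51 ≈ 58.89 → 59.
CO: 18.22 ∈ [0.00, 18.48] ↔ index [0, 50].
0 + (18.22−0.00)·(50−0)/(18.48−0.00) = 0 + 18.22·50/18.48 ≈ 49.30, so AQI = 49.
Sub-indices: NO₂→213, O₃→53, PM2.5→59, CO→49. Ranked high→low: 213, 59, 53, 49. Second-highest sub-index = 59.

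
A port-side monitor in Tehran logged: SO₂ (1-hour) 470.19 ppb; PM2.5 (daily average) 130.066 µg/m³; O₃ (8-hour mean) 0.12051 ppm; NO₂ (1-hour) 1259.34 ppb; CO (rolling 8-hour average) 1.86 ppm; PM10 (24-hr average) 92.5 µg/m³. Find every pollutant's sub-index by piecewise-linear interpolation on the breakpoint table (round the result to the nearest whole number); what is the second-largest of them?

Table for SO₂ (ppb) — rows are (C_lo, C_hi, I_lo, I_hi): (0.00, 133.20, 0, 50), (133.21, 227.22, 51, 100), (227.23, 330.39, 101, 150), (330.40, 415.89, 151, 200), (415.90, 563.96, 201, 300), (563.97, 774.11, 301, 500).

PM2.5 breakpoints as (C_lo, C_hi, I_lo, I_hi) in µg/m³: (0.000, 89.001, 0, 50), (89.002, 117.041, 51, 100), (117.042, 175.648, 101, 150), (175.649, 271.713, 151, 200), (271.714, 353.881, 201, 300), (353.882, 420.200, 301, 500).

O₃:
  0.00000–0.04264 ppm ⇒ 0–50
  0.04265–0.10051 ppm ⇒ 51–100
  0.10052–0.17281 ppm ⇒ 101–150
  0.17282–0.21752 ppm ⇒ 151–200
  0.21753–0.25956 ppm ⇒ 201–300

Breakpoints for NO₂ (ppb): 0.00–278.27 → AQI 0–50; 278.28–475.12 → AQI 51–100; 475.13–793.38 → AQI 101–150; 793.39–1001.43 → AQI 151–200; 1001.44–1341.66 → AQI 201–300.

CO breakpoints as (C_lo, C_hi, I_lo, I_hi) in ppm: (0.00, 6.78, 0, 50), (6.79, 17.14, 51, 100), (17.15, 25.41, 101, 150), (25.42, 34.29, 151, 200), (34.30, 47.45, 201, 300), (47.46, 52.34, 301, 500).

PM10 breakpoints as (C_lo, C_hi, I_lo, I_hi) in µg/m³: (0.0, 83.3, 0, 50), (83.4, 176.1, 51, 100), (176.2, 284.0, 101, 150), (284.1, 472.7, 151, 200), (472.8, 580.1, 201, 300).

SO₂: row 415.90–563.96 (AQI 201–300). (300−201)·(470.19−415.90)/(563.96−415.90) + 201 = 99·54.29/148.06 + 201 ≈ 237.30 → 237.
PM2.5: 130.066 lies in 117.042–175.648, so I_lo=101, I_hi=150, C_lo=117.042, C_hi=175.648.
(150−101)/(175.648−117.042) × (130.066−117.042) + 101 = 49/58.606 × 13.024 + 101 ≈ 111.89 → 112.
O₃: 0.12051 ∈ [0.10052, 0.17281] ↔ index [101, 150].
101 + (0.12051−0.10052)·(150−101)/(0.17281−0.10052) = 101 + 0.01999·49/0.07229 ≈ 114.55, so AQI = 115.
NO₂: 1259.34 lies in 1001.44–1341.66, so I_lo=201, I_hi=300, C_lo=1001.44, C_hi=1341.66.
(300−201)/(1341.66−1001.44) × (1259.34−1001.44) + 201 = 99/340.22 × 257.90 + 201 ≈ 276.05 → 276.
CO 1.86: bracket 0.00–6.78 → index 0–50; slope 50/6.78, offset 1.86.
AQI = 0 + 50/6.78·1.86 ≈ 13.72 ⇒ 14.
PM10: 92.5 lies in 83.4–176.1, so I_lo=51, I_hi=100, C_lo=83.4, C_hi=176.1.
(100−51)/(176.1−83.4) × (92.5−83.4) + 51 = 49/92.7 × 9.1 + 51 ≈ 55.81 → 56.
Sub-indices: SO₂→237, PM2.5→112, O₃→115, NO₂→276, CO→14, PM10→56. Ranked high→low: 276, 237, 115, 112, 56, 14. Second-highest sub-index = 237.

237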